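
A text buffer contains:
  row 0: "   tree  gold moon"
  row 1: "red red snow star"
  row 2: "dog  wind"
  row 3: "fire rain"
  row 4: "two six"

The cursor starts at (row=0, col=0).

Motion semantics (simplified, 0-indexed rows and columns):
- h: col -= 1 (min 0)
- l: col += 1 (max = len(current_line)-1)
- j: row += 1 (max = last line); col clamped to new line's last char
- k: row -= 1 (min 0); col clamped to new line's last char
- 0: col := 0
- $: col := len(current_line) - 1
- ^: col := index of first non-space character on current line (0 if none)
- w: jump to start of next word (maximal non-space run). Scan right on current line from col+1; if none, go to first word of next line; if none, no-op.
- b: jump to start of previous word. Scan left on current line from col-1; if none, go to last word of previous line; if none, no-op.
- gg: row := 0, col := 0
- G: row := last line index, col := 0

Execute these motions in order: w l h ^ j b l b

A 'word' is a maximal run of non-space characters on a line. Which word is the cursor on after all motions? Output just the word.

Answer: red

Derivation:
After 1 (w): row=0 col=3 char='t'
After 2 (l): row=0 col=4 char='r'
After 3 (h): row=0 col=3 char='t'
After 4 (^): row=0 col=3 char='t'
After 5 (j): row=1 col=3 char='_'
After 6 (b): row=1 col=0 char='r'
After 7 (l): row=1 col=1 char='e'
After 8 (b): row=1 col=0 char='r'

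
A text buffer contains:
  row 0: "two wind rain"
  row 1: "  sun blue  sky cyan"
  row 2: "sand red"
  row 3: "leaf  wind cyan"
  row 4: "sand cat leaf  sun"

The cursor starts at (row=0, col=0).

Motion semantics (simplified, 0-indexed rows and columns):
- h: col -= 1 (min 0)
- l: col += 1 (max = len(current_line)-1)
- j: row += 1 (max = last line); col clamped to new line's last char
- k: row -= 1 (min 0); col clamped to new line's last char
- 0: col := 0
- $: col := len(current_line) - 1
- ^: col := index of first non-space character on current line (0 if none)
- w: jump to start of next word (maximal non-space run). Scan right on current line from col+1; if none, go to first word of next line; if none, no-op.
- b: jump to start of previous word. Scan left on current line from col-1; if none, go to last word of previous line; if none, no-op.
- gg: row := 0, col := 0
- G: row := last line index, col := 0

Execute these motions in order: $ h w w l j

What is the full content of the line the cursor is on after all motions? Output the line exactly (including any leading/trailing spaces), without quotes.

Answer: sand red

Derivation:
After 1 ($): row=0 col=12 char='n'
After 2 (h): row=0 col=11 char='i'
After 3 (w): row=1 col=2 char='s'
After 4 (w): row=1 col=6 char='b'
After 5 (l): row=1 col=7 char='l'
After 6 (j): row=2 col=7 char='d'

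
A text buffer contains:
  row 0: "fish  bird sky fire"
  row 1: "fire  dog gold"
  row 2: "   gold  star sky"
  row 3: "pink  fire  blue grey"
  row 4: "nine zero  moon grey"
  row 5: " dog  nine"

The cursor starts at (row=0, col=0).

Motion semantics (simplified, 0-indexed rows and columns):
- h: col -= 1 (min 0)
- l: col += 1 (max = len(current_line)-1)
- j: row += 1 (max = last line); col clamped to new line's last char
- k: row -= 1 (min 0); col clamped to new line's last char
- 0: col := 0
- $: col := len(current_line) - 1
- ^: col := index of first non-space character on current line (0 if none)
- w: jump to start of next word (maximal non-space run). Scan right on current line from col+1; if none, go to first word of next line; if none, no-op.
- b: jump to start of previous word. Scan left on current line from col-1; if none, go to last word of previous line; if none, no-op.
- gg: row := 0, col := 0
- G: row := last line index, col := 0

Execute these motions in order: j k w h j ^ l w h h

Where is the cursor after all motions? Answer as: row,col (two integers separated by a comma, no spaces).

After 1 (j): row=1 col=0 char='f'
After 2 (k): row=0 col=0 char='f'
After 3 (w): row=0 col=6 char='b'
After 4 (h): row=0 col=5 char='_'
After 5 (j): row=1 col=5 char='_'
After 6 (^): row=1 col=0 char='f'
After 7 (l): row=1 col=1 char='i'
After 8 (w): row=1 col=6 char='d'
After 9 (h): row=1 col=5 char='_'
After 10 (h): row=1 col=4 char='_'

Answer: 1,4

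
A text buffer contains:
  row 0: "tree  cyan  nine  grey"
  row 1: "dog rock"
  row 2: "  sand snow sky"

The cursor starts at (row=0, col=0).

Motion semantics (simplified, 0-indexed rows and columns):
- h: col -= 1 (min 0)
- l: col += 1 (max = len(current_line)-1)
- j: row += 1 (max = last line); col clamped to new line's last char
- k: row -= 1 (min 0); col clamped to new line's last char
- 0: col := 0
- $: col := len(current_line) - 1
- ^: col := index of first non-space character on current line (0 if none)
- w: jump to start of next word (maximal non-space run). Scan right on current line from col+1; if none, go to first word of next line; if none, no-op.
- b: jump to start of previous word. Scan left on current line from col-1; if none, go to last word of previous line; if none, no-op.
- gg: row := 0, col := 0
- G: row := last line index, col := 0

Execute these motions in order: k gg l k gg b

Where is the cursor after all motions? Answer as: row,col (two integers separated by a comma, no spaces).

Answer: 0,0

Derivation:
After 1 (k): row=0 col=0 char='t'
After 2 (gg): row=0 col=0 char='t'
After 3 (l): row=0 col=1 char='r'
After 4 (k): row=0 col=1 char='r'
After 5 (gg): row=0 col=0 char='t'
After 6 (b): row=0 col=0 char='t'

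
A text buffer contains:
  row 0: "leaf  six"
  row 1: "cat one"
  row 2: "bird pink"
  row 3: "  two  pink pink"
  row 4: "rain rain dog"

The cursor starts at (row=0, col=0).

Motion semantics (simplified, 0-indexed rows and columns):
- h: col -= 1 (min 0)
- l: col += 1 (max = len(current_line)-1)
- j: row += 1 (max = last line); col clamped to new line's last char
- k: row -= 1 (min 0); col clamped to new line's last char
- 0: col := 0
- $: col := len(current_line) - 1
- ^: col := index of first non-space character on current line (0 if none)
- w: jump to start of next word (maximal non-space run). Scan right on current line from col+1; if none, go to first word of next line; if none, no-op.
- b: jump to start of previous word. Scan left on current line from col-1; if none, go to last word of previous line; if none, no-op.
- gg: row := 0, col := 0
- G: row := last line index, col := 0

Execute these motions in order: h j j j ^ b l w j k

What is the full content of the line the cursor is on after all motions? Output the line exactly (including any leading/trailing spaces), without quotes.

After 1 (h): row=0 col=0 char='l'
After 2 (j): row=1 col=0 char='c'
After 3 (j): row=2 col=0 char='b'
After 4 (j): row=3 col=0 char='_'
After 5 (^): row=3 col=2 char='t'
After 6 (b): row=2 col=5 char='p'
After 7 (l): row=2 col=6 char='i'
After 8 (w): row=3 col=2 char='t'
After 9 (j): row=4 col=2 char='i'
After 10 (k): row=3 col=2 char='t'

Answer:   two  pink pink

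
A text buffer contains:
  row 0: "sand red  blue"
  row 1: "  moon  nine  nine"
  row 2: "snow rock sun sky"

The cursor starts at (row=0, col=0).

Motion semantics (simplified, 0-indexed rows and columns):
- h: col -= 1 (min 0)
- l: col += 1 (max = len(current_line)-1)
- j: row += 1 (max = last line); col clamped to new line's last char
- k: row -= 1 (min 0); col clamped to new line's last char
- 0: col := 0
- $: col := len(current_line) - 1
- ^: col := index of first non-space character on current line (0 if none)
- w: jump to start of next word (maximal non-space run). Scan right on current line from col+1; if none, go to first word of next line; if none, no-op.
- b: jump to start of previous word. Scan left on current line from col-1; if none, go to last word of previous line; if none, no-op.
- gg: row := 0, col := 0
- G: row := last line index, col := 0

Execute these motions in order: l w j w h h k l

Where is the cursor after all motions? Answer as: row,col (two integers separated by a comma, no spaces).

After 1 (l): row=0 col=1 char='a'
After 2 (w): row=0 col=5 char='r'
After 3 (j): row=1 col=5 char='n'
After 4 (w): row=1 col=8 char='n'
After 5 (h): row=1 col=7 char='_'
After 6 (h): row=1 col=6 char='_'
After 7 (k): row=0 col=6 char='e'
After 8 (l): row=0 col=7 char='d'

Answer: 0,7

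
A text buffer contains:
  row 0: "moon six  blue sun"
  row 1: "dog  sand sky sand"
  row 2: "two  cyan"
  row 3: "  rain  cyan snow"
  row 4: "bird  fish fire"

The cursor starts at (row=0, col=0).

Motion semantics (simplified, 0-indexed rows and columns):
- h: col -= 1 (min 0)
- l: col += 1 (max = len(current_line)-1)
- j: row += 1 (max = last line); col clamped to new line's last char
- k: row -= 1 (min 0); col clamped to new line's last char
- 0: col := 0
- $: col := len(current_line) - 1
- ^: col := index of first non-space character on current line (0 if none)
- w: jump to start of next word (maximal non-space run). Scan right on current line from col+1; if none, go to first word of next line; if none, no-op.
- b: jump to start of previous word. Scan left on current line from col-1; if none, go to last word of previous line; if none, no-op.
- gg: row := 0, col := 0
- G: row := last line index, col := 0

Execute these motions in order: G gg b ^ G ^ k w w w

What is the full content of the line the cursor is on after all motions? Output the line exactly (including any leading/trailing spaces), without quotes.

After 1 (G): row=4 col=0 char='b'
After 2 (gg): row=0 col=0 char='m'
After 3 (b): row=0 col=0 char='m'
After 4 (^): row=0 col=0 char='m'
After 5 (G): row=4 col=0 char='b'
After 6 (^): row=4 col=0 char='b'
After 7 (k): row=3 col=0 char='_'
After 8 (w): row=3 col=2 char='r'
After 9 (w): row=3 col=8 char='c'
After 10 (w): row=3 col=13 char='s'

Answer:   rain  cyan snow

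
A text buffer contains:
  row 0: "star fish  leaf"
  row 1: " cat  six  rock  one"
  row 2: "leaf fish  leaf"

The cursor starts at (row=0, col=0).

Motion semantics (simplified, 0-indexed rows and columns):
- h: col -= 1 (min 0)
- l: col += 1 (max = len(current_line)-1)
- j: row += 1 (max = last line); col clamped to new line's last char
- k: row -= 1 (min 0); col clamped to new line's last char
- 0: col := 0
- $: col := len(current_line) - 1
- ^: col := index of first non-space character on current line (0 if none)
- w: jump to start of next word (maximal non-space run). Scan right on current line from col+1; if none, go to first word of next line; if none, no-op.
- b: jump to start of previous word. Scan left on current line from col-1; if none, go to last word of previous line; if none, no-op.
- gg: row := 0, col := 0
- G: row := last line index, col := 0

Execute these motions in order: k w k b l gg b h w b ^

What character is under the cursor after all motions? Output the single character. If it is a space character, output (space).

Answer: s

Derivation:
After 1 (k): row=0 col=0 char='s'
After 2 (w): row=0 col=5 char='f'
After 3 (k): row=0 col=5 char='f'
After 4 (b): row=0 col=0 char='s'
After 5 (l): row=0 col=1 char='t'
After 6 (gg): row=0 col=0 char='s'
After 7 (b): row=0 col=0 char='s'
After 8 (h): row=0 col=0 char='s'
After 9 (w): row=0 col=5 char='f'
After 10 (b): row=0 col=0 char='s'
After 11 (^): row=0 col=0 char='s'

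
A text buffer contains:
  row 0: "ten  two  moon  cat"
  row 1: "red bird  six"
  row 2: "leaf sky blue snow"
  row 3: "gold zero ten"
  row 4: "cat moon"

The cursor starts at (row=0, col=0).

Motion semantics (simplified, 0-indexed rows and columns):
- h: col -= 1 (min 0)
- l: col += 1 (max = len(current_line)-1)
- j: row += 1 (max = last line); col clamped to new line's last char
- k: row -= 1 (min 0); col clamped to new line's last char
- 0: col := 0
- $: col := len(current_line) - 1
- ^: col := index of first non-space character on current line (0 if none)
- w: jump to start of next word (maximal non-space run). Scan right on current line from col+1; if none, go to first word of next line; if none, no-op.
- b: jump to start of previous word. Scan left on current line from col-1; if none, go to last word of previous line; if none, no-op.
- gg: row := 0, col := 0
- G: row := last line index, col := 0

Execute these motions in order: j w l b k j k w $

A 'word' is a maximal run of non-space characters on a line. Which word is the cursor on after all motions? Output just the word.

Answer: cat

Derivation:
After 1 (j): row=1 col=0 char='r'
After 2 (w): row=1 col=4 char='b'
After 3 (l): row=1 col=5 char='i'
After 4 (b): row=1 col=4 char='b'
After 5 (k): row=0 col=4 char='_'
After 6 (j): row=1 col=4 char='b'
After 7 (k): row=0 col=4 char='_'
After 8 (w): row=0 col=5 char='t'
After 9 ($): row=0 col=18 char='t'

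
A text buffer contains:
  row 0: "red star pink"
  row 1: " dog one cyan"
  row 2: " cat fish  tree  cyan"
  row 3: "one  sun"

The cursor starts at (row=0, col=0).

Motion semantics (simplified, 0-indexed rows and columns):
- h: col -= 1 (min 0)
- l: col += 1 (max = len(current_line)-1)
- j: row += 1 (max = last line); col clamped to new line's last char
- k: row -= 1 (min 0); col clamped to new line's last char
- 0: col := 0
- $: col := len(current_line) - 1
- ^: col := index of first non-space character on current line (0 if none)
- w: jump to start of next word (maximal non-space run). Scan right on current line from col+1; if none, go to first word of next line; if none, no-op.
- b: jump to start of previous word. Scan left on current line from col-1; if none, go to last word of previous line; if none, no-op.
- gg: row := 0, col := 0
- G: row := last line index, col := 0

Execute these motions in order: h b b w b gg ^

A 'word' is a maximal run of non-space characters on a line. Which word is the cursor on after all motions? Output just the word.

After 1 (h): row=0 col=0 char='r'
After 2 (b): row=0 col=0 char='r'
After 3 (b): row=0 col=0 char='r'
After 4 (w): row=0 col=4 char='s'
After 5 (b): row=0 col=0 char='r'
After 6 (gg): row=0 col=0 char='r'
After 7 (^): row=0 col=0 char='r'

Answer: red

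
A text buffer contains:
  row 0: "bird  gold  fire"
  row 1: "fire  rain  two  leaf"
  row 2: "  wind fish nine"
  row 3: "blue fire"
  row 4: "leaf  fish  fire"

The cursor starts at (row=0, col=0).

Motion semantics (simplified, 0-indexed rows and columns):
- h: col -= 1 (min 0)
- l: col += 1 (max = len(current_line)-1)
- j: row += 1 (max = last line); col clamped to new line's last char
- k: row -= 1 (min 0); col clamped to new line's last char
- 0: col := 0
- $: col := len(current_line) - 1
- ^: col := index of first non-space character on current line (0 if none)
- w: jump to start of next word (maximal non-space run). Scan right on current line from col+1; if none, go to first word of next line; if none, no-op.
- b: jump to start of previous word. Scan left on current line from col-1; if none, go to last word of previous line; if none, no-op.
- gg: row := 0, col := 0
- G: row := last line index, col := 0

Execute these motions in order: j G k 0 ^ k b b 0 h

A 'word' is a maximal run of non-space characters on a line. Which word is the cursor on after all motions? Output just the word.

After 1 (j): row=1 col=0 char='f'
After 2 (G): row=4 col=0 char='l'
After 3 (k): row=3 col=0 char='b'
After 4 (0): row=3 col=0 char='b'
After 5 (^): row=3 col=0 char='b'
After 6 (k): row=2 col=0 char='_'
After 7 (b): row=1 col=17 char='l'
After 8 (b): row=1 col=12 char='t'
After 9 (0): row=1 col=0 char='f'
After 10 (h): row=1 col=0 char='f'

Answer: fire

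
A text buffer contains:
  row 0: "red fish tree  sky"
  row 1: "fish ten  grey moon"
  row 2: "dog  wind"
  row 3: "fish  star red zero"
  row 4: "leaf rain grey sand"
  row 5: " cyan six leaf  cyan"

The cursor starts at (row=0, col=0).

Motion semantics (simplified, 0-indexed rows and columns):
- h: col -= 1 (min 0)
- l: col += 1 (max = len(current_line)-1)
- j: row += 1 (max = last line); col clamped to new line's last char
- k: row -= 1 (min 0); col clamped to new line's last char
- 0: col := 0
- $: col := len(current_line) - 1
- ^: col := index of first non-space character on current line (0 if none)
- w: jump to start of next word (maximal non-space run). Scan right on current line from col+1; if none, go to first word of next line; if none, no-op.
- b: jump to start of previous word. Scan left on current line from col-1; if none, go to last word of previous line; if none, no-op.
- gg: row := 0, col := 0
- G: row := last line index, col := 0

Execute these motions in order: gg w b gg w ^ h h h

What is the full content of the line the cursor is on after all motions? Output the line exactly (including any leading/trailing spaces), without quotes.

Answer: red fish tree  sky

Derivation:
After 1 (gg): row=0 col=0 char='r'
After 2 (w): row=0 col=4 char='f'
After 3 (b): row=0 col=0 char='r'
After 4 (gg): row=0 col=0 char='r'
After 5 (w): row=0 col=4 char='f'
After 6 (^): row=0 col=0 char='r'
After 7 (h): row=0 col=0 char='r'
After 8 (h): row=0 col=0 char='r'
After 9 (h): row=0 col=0 char='r'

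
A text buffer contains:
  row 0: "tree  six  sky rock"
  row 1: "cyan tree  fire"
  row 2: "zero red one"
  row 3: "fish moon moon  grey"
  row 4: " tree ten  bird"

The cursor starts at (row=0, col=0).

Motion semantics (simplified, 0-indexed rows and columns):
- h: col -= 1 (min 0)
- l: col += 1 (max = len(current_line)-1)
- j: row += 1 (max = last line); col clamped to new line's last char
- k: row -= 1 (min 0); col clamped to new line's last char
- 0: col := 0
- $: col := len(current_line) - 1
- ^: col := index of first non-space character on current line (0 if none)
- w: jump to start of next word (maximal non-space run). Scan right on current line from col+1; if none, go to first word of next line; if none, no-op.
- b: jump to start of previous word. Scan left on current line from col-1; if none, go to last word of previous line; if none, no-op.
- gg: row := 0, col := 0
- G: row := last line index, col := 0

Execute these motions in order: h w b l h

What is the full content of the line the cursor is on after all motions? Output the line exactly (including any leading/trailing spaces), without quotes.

Answer: tree  six  sky rock

Derivation:
After 1 (h): row=0 col=0 char='t'
After 2 (w): row=0 col=6 char='s'
After 3 (b): row=0 col=0 char='t'
After 4 (l): row=0 col=1 char='r'
After 5 (h): row=0 col=0 char='t'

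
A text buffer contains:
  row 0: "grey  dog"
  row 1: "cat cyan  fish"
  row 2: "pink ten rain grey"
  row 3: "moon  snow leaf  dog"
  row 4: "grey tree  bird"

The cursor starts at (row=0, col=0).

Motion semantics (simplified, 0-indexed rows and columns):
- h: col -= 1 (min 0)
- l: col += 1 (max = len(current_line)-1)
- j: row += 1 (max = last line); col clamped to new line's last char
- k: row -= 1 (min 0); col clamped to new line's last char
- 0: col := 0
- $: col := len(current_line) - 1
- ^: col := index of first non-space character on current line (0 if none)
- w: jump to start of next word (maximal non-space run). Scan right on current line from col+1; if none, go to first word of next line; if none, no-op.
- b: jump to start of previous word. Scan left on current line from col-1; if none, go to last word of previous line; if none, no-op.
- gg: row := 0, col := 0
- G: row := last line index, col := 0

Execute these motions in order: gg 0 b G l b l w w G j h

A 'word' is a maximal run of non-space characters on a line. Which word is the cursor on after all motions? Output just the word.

After 1 (gg): row=0 col=0 char='g'
After 2 (0): row=0 col=0 char='g'
After 3 (b): row=0 col=0 char='g'
After 4 (G): row=4 col=0 char='g'
After 5 (l): row=4 col=1 char='r'
After 6 (b): row=4 col=0 char='g'
After 7 (l): row=4 col=1 char='r'
After 8 (w): row=4 col=5 char='t'
After 9 (w): row=4 col=11 char='b'
After 10 (G): row=4 col=0 char='g'
After 11 (j): row=4 col=0 char='g'
After 12 (h): row=4 col=0 char='g'

Answer: grey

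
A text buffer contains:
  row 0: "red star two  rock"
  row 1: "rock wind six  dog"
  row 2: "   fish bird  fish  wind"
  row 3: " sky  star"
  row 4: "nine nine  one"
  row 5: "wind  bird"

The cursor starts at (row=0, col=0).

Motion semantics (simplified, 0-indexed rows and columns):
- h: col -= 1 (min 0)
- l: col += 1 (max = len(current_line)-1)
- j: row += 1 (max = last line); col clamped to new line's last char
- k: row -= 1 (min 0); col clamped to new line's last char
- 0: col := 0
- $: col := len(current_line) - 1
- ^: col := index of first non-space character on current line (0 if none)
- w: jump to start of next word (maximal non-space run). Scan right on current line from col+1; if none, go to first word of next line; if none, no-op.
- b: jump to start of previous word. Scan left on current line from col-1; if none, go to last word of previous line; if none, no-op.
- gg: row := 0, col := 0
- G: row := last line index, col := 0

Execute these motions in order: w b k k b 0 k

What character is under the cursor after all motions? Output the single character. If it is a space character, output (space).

After 1 (w): row=0 col=4 char='s'
After 2 (b): row=0 col=0 char='r'
After 3 (k): row=0 col=0 char='r'
After 4 (k): row=0 col=0 char='r'
After 5 (b): row=0 col=0 char='r'
After 6 (0): row=0 col=0 char='r'
After 7 (k): row=0 col=0 char='r'

Answer: r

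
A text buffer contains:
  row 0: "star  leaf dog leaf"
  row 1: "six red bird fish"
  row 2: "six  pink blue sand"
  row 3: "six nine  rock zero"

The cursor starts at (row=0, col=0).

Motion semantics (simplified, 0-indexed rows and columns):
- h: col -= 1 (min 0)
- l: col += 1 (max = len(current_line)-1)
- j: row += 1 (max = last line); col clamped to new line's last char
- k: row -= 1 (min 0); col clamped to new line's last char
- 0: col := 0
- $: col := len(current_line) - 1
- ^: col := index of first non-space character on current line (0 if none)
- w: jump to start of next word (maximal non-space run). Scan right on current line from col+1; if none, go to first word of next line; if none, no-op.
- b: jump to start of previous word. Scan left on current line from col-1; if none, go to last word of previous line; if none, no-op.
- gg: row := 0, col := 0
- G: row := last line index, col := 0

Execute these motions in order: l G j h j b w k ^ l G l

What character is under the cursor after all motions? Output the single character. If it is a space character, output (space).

Answer: i

Derivation:
After 1 (l): row=0 col=1 char='t'
After 2 (G): row=3 col=0 char='s'
After 3 (j): row=3 col=0 char='s'
After 4 (h): row=3 col=0 char='s'
After 5 (j): row=3 col=0 char='s'
After 6 (b): row=2 col=15 char='s'
After 7 (w): row=3 col=0 char='s'
After 8 (k): row=2 col=0 char='s'
After 9 (^): row=2 col=0 char='s'
After 10 (l): row=2 col=1 char='i'
After 11 (G): row=3 col=0 char='s'
After 12 (l): row=3 col=1 char='i'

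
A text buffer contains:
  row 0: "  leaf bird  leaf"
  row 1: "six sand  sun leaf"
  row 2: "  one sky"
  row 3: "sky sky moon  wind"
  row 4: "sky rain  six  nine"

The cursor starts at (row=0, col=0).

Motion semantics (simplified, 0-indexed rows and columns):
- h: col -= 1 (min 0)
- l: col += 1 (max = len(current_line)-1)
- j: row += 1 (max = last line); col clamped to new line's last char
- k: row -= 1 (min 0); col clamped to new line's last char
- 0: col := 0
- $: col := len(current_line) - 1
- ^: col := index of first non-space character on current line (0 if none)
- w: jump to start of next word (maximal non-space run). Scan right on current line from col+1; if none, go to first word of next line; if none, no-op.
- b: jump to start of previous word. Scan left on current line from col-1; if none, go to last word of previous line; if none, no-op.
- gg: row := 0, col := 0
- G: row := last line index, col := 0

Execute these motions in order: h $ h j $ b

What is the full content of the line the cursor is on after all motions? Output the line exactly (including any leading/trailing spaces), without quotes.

Answer: six sand  sun leaf

Derivation:
After 1 (h): row=0 col=0 char='_'
After 2 ($): row=0 col=16 char='f'
After 3 (h): row=0 col=15 char='a'
After 4 (j): row=1 col=15 char='e'
After 5 ($): row=1 col=17 char='f'
After 6 (b): row=1 col=14 char='l'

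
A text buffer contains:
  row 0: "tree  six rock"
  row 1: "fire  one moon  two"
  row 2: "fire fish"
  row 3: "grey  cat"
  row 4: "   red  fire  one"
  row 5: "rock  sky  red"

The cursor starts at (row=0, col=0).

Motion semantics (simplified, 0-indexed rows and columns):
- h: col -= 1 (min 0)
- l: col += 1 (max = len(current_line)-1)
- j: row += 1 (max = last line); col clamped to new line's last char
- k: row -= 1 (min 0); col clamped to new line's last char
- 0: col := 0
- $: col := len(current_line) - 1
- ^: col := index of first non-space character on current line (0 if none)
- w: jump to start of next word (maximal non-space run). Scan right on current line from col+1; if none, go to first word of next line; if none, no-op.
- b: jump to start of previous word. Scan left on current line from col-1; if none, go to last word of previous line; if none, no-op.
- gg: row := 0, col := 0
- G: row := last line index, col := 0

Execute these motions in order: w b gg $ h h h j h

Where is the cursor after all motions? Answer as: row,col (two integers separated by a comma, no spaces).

After 1 (w): row=0 col=6 char='s'
After 2 (b): row=0 col=0 char='t'
After 3 (gg): row=0 col=0 char='t'
After 4 ($): row=0 col=13 char='k'
After 5 (h): row=0 col=12 char='c'
After 6 (h): row=0 col=11 char='o'
After 7 (h): row=0 col=10 char='r'
After 8 (j): row=1 col=10 char='m'
After 9 (h): row=1 col=9 char='_'

Answer: 1,9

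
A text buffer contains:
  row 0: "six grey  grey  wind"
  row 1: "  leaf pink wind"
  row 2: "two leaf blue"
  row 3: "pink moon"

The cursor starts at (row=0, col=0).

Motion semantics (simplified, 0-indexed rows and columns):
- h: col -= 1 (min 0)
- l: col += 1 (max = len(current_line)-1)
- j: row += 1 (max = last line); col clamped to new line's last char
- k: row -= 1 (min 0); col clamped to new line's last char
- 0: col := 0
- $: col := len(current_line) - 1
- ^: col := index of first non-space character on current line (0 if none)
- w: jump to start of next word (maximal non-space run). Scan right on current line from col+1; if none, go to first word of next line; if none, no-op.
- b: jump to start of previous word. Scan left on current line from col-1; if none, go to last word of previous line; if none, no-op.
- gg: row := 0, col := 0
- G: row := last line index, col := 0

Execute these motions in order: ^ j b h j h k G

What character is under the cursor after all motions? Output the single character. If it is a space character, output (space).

Answer: p

Derivation:
After 1 (^): row=0 col=0 char='s'
After 2 (j): row=1 col=0 char='_'
After 3 (b): row=0 col=16 char='w'
After 4 (h): row=0 col=15 char='_'
After 5 (j): row=1 col=15 char='d'
After 6 (h): row=1 col=14 char='n'
After 7 (k): row=0 col=14 char='_'
After 8 (G): row=3 col=0 char='p'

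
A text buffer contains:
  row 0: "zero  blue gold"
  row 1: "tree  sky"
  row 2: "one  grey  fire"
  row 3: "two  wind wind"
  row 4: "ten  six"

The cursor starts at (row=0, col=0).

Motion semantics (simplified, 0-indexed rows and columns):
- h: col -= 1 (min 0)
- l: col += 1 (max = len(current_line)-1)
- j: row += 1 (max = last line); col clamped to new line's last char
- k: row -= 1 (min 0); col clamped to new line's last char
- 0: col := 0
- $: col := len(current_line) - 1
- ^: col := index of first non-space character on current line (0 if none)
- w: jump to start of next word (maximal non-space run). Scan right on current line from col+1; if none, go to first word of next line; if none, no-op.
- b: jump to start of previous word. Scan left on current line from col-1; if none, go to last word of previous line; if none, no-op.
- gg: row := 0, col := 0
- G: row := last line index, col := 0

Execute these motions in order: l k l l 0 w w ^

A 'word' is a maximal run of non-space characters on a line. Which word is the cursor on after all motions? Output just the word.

After 1 (l): row=0 col=1 char='e'
After 2 (k): row=0 col=1 char='e'
After 3 (l): row=0 col=2 char='r'
After 4 (l): row=0 col=3 char='o'
After 5 (0): row=0 col=0 char='z'
After 6 (w): row=0 col=6 char='b'
After 7 (w): row=0 col=11 char='g'
After 8 (^): row=0 col=0 char='z'

Answer: zero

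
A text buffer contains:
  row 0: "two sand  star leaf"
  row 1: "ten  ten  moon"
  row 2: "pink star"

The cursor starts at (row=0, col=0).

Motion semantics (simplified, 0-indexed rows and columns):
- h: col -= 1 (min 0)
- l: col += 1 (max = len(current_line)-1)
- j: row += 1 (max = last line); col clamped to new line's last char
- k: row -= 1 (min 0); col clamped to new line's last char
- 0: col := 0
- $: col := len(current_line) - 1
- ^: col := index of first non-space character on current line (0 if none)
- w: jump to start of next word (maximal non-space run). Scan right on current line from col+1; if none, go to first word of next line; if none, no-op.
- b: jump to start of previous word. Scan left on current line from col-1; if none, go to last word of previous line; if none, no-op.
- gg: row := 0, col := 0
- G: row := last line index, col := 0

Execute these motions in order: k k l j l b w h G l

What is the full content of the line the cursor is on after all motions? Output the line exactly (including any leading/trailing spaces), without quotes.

Answer: pink star

Derivation:
After 1 (k): row=0 col=0 char='t'
After 2 (k): row=0 col=0 char='t'
After 3 (l): row=0 col=1 char='w'
After 4 (j): row=1 col=1 char='e'
After 5 (l): row=1 col=2 char='n'
After 6 (b): row=1 col=0 char='t'
After 7 (w): row=1 col=5 char='t'
After 8 (h): row=1 col=4 char='_'
After 9 (G): row=2 col=0 char='p'
After 10 (l): row=2 col=1 char='i'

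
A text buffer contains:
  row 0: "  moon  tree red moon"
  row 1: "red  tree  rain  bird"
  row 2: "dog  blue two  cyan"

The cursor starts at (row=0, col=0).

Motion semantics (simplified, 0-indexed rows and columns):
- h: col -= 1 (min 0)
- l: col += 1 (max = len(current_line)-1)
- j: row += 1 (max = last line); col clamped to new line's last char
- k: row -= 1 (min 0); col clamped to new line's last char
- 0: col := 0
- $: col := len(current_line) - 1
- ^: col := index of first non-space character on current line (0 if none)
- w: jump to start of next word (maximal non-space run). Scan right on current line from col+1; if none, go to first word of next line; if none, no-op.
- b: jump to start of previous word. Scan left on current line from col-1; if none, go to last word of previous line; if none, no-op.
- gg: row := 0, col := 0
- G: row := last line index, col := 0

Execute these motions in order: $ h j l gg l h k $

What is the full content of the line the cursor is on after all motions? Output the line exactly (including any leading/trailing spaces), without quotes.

After 1 ($): row=0 col=20 char='n'
After 2 (h): row=0 col=19 char='o'
After 3 (j): row=1 col=19 char='r'
After 4 (l): row=1 col=20 char='d'
After 5 (gg): row=0 col=0 char='_'
After 6 (l): row=0 col=1 char='_'
After 7 (h): row=0 col=0 char='_'
After 8 (k): row=0 col=0 char='_'
After 9 ($): row=0 col=20 char='n'

Answer:   moon  tree red moon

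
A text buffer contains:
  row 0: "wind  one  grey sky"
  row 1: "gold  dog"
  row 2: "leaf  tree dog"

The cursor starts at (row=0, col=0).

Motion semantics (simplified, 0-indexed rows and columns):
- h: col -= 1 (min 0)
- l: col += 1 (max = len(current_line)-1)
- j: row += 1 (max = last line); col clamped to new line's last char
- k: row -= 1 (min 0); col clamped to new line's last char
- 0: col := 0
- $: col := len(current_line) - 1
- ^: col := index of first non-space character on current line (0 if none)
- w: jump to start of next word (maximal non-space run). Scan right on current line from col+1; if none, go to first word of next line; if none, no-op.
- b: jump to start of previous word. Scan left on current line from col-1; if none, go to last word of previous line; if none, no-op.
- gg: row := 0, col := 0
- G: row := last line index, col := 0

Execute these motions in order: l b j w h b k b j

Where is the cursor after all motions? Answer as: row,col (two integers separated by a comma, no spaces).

After 1 (l): row=0 col=1 char='i'
After 2 (b): row=0 col=0 char='w'
After 3 (j): row=1 col=0 char='g'
After 4 (w): row=1 col=6 char='d'
After 5 (h): row=1 col=5 char='_'
After 6 (b): row=1 col=0 char='g'
After 7 (k): row=0 col=0 char='w'
After 8 (b): row=0 col=0 char='w'
After 9 (j): row=1 col=0 char='g'

Answer: 1,0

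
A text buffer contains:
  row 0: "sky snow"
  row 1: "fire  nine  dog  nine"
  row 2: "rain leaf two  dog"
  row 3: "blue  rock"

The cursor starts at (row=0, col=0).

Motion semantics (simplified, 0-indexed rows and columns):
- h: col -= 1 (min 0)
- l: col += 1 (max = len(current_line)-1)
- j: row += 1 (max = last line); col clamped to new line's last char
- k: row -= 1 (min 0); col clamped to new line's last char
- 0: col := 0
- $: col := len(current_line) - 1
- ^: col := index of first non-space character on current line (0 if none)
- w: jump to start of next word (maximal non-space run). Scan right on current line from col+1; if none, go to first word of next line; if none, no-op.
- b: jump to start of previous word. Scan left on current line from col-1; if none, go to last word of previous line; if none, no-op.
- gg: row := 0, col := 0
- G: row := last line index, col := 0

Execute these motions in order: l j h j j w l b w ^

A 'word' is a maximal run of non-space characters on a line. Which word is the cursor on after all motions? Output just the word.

After 1 (l): row=0 col=1 char='k'
After 2 (j): row=1 col=1 char='i'
After 3 (h): row=1 col=0 char='f'
After 4 (j): row=2 col=0 char='r'
After 5 (j): row=3 col=0 char='b'
After 6 (w): row=3 col=6 char='r'
After 7 (l): row=3 col=7 char='o'
After 8 (b): row=3 col=6 char='r'
After 9 (w): row=3 col=6 char='r'
After 10 (^): row=3 col=0 char='b'

Answer: blue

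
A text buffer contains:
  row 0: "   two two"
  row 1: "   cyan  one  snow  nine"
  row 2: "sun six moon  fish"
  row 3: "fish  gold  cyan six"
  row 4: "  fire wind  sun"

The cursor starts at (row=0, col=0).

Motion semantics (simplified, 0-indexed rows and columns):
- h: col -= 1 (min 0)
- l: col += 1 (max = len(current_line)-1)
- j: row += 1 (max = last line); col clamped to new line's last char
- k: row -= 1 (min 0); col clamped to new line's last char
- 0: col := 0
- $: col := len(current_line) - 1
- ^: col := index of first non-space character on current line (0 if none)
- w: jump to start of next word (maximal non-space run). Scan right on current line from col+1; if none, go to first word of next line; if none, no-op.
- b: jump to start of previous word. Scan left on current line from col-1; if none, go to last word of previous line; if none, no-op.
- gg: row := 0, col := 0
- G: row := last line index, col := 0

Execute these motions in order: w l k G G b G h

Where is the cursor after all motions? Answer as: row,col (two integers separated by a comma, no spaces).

After 1 (w): row=0 col=3 char='t'
After 2 (l): row=0 col=4 char='w'
After 3 (k): row=0 col=4 char='w'
After 4 (G): row=4 col=0 char='_'
After 5 (G): row=4 col=0 char='_'
After 6 (b): row=3 col=17 char='s'
After 7 (G): row=4 col=0 char='_'
After 8 (h): row=4 col=0 char='_'

Answer: 4,0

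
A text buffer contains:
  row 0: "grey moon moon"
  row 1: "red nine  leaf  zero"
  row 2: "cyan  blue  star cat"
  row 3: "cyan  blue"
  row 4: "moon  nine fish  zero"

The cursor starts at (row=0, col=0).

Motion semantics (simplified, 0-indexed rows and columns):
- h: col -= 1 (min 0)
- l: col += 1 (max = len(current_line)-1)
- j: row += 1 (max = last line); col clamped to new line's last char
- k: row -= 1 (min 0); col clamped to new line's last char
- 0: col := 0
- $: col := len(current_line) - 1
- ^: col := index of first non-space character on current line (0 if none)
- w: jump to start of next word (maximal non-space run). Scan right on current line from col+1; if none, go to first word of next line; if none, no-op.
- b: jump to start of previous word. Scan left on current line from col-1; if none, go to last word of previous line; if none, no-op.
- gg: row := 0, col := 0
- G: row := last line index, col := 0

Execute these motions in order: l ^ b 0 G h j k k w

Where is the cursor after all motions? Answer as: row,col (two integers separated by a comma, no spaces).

After 1 (l): row=0 col=1 char='r'
After 2 (^): row=0 col=0 char='g'
After 3 (b): row=0 col=0 char='g'
After 4 (0): row=0 col=0 char='g'
After 5 (G): row=4 col=0 char='m'
After 6 (h): row=4 col=0 char='m'
After 7 (j): row=4 col=0 char='m'
After 8 (k): row=3 col=0 char='c'
After 9 (k): row=2 col=0 char='c'
After 10 (w): row=2 col=6 char='b'

Answer: 2,6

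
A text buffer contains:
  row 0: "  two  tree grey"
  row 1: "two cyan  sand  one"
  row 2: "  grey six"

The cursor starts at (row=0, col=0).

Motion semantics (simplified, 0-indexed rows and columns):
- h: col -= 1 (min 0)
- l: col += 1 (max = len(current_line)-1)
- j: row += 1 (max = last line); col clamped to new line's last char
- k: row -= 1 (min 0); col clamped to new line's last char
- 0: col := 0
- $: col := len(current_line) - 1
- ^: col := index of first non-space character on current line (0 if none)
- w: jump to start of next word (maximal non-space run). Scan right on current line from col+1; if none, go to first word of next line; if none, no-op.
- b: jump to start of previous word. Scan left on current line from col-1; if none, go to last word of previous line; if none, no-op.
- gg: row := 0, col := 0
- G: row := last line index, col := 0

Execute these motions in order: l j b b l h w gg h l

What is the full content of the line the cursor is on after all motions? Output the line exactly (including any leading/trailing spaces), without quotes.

After 1 (l): row=0 col=1 char='_'
After 2 (j): row=1 col=1 char='w'
After 3 (b): row=1 col=0 char='t'
After 4 (b): row=0 col=12 char='g'
After 5 (l): row=0 col=13 char='r'
After 6 (h): row=0 col=12 char='g'
After 7 (w): row=1 col=0 char='t'
After 8 (gg): row=0 col=0 char='_'
After 9 (h): row=0 col=0 char='_'
After 10 (l): row=0 col=1 char='_'

Answer:   two  tree grey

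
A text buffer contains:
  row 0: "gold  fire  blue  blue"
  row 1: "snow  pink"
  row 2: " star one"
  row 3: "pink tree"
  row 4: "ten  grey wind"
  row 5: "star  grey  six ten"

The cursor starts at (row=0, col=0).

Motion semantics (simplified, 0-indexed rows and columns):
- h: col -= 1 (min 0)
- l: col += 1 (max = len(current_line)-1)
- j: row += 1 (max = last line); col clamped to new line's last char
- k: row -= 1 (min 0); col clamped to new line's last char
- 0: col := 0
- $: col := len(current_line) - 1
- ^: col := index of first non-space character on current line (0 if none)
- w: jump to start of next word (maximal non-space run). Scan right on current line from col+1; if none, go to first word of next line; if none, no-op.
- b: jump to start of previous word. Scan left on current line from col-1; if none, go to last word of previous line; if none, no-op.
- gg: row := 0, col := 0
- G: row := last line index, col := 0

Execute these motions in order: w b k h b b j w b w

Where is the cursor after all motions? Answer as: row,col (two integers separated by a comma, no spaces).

Answer: 1,6

Derivation:
After 1 (w): row=0 col=6 char='f'
After 2 (b): row=0 col=0 char='g'
After 3 (k): row=0 col=0 char='g'
After 4 (h): row=0 col=0 char='g'
After 5 (b): row=0 col=0 char='g'
After 6 (b): row=0 col=0 char='g'
After 7 (j): row=1 col=0 char='s'
After 8 (w): row=1 col=6 char='p'
After 9 (b): row=1 col=0 char='s'
After 10 (w): row=1 col=6 char='p'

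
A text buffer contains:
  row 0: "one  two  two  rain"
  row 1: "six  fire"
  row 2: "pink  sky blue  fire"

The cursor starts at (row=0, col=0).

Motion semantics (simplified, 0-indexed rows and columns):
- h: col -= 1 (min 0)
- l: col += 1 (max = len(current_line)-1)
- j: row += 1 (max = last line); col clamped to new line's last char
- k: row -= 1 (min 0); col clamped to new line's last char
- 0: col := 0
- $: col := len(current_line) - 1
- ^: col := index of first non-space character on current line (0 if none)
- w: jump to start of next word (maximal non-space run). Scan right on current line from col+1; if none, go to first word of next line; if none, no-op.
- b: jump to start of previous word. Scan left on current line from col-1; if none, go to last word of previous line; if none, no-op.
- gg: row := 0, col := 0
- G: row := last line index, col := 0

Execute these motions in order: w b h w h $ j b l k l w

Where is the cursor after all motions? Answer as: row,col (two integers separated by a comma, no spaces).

After 1 (w): row=0 col=5 char='t'
After 2 (b): row=0 col=0 char='o'
After 3 (h): row=0 col=0 char='o'
After 4 (w): row=0 col=5 char='t'
After 5 (h): row=0 col=4 char='_'
After 6 ($): row=0 col=18 char='n'
After 7 (j): row=1 col=8 char='e'
After 8 (b): row=1 col=5 char='f'
After 9 (l): row=1 col=6 char='i'
After 10 (k): row=0 col=6 char='w'
After 11 (l): row=0 col=7 char='o'
After 12 (w): row=0 col=10 char='t'

Answer: 0,10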